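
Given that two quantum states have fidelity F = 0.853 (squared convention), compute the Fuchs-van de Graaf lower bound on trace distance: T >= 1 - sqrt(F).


Fuchs-van de Graaf (squared-fidelity convention): 1 - sqrt(F) <= T <= sqrt(1 - F).
Lower bound: T >= 1 - sqrt(F)
sqrt(F) = sqrt(0.853) = 0.9236
T >= 1 - 0.9236
T >= 0.0764

0.0764


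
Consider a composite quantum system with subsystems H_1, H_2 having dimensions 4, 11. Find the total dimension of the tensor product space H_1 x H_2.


dim(H_1 x H_2) = 4 * 11
= 44

44


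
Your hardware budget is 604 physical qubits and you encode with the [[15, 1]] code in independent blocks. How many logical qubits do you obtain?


Each code block uses 15 physical qubits for 1 logical qubit(s).
Number of complete blocks = floor(604 / 15) = 40
Logical qubits = 40 * 1
= 40

40


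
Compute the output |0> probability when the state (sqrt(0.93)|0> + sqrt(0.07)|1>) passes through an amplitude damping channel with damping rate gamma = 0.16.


For amplitude damping with parameter gamma on state sqrt(a)|0> + sqrt(b)|1>:
alpha^2 = 0.93, beta^2 = 0.07
P(|0>) = alpha^2 + gamma * beta^2
= 0.93 + 0.16 * 0.07
= 0.93 + 0.0112
= 0.9412

0.9412


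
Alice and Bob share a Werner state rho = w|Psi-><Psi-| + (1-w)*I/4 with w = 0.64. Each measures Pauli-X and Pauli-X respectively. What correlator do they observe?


|Psi-> = (|01> - |10>)/sqrt(2)
For the pure Bell state, <X_A X_B> = -1 (Bell-state Pauli correlator).
The maximally-mixed part I/4 has tr(I/4 * P tensor P) = 0 for any traceless Pauli P.
So <X_A X_B>_rho = w * (-1) + (1 - w) * 0
= 0.64 * (-1)
= -0.6400

-0.6400


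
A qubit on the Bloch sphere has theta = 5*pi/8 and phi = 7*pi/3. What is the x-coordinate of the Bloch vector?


theta = 1.9635, phi = 7.3304
r_x = sin(theta)*cos(phi) = 0.9239 * 0.5000
r_x = 0.4619

0.4619


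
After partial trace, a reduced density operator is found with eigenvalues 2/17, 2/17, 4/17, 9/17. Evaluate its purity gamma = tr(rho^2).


tr(rho^2) = sum of eigenvalues squared
= (2/17)^2 + (2/17)^2 + (4/17)^2 + (9/17)^2
= (4 + 4 + 16 + 81) / 289
= 105/289
= 0.3633

0.3633


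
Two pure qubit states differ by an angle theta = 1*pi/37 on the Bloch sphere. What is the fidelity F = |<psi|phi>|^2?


For states separated by angle theta on Bloch sphere:
F = cos^2(theta/2)
theta = 1*pi/37 = 0.0849
theta/2 = 0.0425
cos(theta/2) = 0.9991
F = 0.9982

0.9982


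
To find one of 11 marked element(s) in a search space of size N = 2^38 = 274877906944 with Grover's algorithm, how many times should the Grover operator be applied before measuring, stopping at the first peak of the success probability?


After j Grover iterations the success probability is P(j) = sin^2((2j+1)*theta), where sin(theta) = sqrt(k/N).
N = 2^38 = 274877906944, k = 11
sin(theta) = sqrt(k/N) = 6.325959759e-06
theta = arcsin(sqrt(k/N)) = 6.325959759e-06 rad
P(j) reaches its first maximum when (2j+1)*theta is as close as possible to pi/2, i.e. j = round(pi/(4*theta) - 1/2).
pi/(4*theta) - 1/2 = 124154.2833
(For comparison, the common estimate pi/4 * sqrt(N/k) = 124154.7833; the exact maximiser is used here.)
Optimal iterations = 124154

124154


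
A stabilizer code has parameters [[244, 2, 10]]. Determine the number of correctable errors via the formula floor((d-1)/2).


Code parameters: [[244, 2, 10]], distance d = 10.
Number of correctable errors = floor((d-1)/2)
= floor((10 - 1)/2)
= floor(9/2)
= 4

4


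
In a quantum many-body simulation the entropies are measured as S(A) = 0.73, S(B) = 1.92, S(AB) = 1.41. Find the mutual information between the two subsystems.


I(A:B) = S(A) + S(B) - S(AB)
= 0.73 + 1.92 - 1.41
= 1.2400

1.2400


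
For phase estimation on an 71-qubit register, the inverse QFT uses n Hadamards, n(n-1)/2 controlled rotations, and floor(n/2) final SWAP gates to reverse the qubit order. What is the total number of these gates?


Hadamard gates: 71
Controlled rotations: n*(n-1)/2 = 71*70/2 = 2485
SWAP gates: floor(n/2) = floor(71/2) = 35
Total = 71 + 2485 + 35
= 2591

2591


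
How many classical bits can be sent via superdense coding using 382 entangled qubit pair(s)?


Superdense coding allows 2 classical bits per shared entangled pair.
382 pair(s) -> 2 * 382 = 764 classical bits

764


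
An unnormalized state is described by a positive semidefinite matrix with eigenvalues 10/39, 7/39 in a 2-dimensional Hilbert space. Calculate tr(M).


tr(M) = sum of eigenvalues
= 10/39 + 7/39
= 17/39
= 0.4359

0.4359


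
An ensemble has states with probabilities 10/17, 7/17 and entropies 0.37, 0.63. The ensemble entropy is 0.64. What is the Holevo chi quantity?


chi = S(rho) - sum_i p_i * S(rho_i)
Weighted entropy = 10/17 * 0.37 + 7/17 * 0.63
= 0.4771
chi = 0.64 - 0.4771
= 0.1629

0.1629


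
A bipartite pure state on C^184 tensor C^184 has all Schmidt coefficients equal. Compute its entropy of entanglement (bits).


For a maximally entangled state in d x d:
S = log2(d) = log2(184)
= 7.5236

7.5236


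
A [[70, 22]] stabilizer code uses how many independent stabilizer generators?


For an [[n,k]] stabilizer code:
Number of stabilizer generators = n - k
= 70 - 22
= 48

48


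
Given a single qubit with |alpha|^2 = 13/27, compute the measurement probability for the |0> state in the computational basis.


|alpha|^2 = 13/27 = 0.4815
|beta|^2 = 1 - 13/27 = 14/27 = 0.5185
P(|0>) = |alpha|^2 = 0.4815

0.4815


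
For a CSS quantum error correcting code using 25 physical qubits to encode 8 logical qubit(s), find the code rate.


Code rate R = k/n
= 8/25
= 0.3200

0.3200


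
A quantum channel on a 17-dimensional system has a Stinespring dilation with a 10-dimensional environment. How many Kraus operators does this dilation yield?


Tracing out the environment in an orthonormal basis {|i>_E} gives Kraus operators K_i = <i|_E U |0>_E.
Number of Kraus operators = dim(H_env) = d_env
= 10

10


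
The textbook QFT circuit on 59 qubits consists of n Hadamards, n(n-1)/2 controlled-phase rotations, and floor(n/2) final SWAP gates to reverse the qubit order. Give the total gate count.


Hadamard gates: 59
Controlled rotations: n*(n-1)/2 = 59*58/2 = 1711
SWAP gates: floor(n/2) = floor(59/2) = 29
Total = 59 + 1711 + 29
= 1799

1799


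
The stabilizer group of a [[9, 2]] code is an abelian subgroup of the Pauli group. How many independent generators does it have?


For an [[n,k]] stabilizer code:
Number of stabilizer generators = n - k
= 9 - 2
= 7

7


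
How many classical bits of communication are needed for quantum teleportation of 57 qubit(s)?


Quantum teleportation requires 2 classical bits per qubit teleported.
57 qubit(s) -> 2 * 57 = 114 classical bits

114


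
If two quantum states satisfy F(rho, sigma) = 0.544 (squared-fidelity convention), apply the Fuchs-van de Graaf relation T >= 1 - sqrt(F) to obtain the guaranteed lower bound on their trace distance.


Fuchs-van de Graaf (squared-fidelity convention): 1 - sqrt(F) <= T <= sqrt(1 - F).
Lower bound: T >= 1 - sqrt(F)
sqrt(F) = sqrt(0.544) = 0.7376
T >= 1 - 0.7376
T >= 0.2624

0.2624


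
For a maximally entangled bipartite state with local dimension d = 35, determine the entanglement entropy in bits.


For a maximally entangled state in d x d:
S = log2(d) = log2(35)
= 5.1293

5.1293


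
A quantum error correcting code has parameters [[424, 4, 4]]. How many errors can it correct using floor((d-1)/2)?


Code parameters: [[424, 4, 4]], distance d = 4.
Number of correctable errors = floor((d-1)/2)
= floor((4 - 1)/2)
= floor(3/2)
= 1

1


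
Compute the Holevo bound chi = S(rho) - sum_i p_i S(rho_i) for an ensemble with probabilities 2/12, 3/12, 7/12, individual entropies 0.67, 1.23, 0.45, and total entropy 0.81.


chi = S(rho) - sum_i p_i * S(rho_i)
Weighted entropy = 2/12 * 0.67 + 3/12 * 1.23 + 7/12 * 0.45
= 0.6817
chi = 0.81 - 0.6817
= 0.1283

0.1283


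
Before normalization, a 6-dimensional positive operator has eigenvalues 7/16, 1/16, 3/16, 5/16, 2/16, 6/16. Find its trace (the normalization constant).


tr(M) = sum of eigenvalues
= 7/16 + 1/16 + 3/16 + 5/16 + 2/16 + 6/16
= 24/16
= 1.5000

1.5000


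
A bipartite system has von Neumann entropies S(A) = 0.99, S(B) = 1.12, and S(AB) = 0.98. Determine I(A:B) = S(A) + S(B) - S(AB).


I(A:B) = S(A) + S(B) - S(AB)
= 0.99 + 1.12 - 0.98
= 1.1300

1.1300


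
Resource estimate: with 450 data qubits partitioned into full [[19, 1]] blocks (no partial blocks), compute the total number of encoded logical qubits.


Each code block uses 19 physical qubits for 1 logical qubit(s).
Number of complete blocks = floor(450 / 19) = 23
Logical qubits = 23 * 1
= 23

23


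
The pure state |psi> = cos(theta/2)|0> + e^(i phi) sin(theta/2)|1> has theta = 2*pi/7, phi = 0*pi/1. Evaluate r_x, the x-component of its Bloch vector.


theta = 0.8976, phi = 0.0000
r_x = sin(theta)*cos(phi) = 0.7818 * 1.0000
r_x = 0.7818

0.7818


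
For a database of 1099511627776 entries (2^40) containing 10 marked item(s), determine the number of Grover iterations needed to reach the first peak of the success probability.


After j Grover iterations the success probability is P(j) = sin^2((2j+1)*theta), where sin(theta) = sqrt(k/N).
N = 2^40 = 1099511627776, k = 10
sin(theta) = sqrt(k/N) = 3.015782986e-06
theta = arcsin(sqrt(k/N)) = 3.015782986e-06 rad
P(j) reaches its first maximum when (2j+1)*theta is as close as possible to pi/2, i.e. j = round(pi/(4*theta) - 1/2).
pi/(4*theta) - 1/2 = 260428.7706
(For comparison, the common estimate pi/4 * sqrt(N/k) = 260429.2706; the exact maximiser is used here.)
Optimal iterations = 260429

260429


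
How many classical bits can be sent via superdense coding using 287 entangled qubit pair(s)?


Superdense coding allows 2 classical bits per shared entangled pair.
287 pair(s) -> 2 * 287 = 574 classical bits

574


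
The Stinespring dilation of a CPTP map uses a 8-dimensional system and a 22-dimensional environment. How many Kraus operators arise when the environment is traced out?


Tracing out the environment in an orthonormal basis {|i>_E} gives Kraus operators K_i = <i|_E U |0>_E.
Number of Kraus operators = dim(H_env) = d_env
= 22

22


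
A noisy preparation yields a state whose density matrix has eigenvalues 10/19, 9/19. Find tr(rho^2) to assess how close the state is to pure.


tr(rho^2) = sum of eigenvalues squared
= (10/19)^2 + (9/19)^2
= (100 + 81) / 361
= 181/361
= 0.5014

0.5014


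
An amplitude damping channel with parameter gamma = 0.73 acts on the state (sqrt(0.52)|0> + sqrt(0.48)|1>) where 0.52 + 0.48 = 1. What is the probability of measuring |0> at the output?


For amplitude damping with parameter gamma on state sqrt(a)|0> + sqrt(b)|1>:
alpha^2 = 0.52, beta^2 = 0.48
P(|0>) = alpha^2 + gamma * beta^2
= 0.52 + 0.73 * 0.48
= 0.52 + 0.3504
= 0.8704

0.8704


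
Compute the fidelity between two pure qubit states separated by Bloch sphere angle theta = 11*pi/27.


For states separated by angle theta on Bloch sphere:
F = cos^2(theta/2)
theta = 11*pi/27 = 1.2799
theta/2 = 0.6400
cos(theta/2) = 0.8021
F = 0.6434

0.6434


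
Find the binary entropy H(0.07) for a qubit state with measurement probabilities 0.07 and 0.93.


S = -p*log2(p) - (1-p)*log2(1-p)
p = 0.0700, 1-p = 0.9300
= -0.0700 * log2(0.0700) - 0.9300 * log2(0.9300)
= -(-0.2686) - (-0.0974)
= 0.3659

0.3659


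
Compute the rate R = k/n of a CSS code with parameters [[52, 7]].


Code rate R = k/n
= 7/52
= 0.1346

0.1346


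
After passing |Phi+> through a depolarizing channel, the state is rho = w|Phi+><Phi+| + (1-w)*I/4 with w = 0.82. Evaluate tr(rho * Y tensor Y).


|Phi+> = (|00> + |11>)/sqrt(2)
For the pure Bell state, <Y_A Y_B> = -1 (Bell-state Pauli correlator).
The maximally-mixed part I/4 has tr(I/4 * P tensor P) = 0 for any traceless Pauli P.
So <Y_A Y_B>_rho = w * (-1) + (1 - w) * 0
= 0.82 * (-1)
= -0.8200

-0.8200


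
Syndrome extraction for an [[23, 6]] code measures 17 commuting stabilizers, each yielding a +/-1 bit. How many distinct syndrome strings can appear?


Each stabilizer generator gives a binary (+1 or -1) measurement outcome.
With 17 independent generators:
Total syndromes = 2^17
= 131072

131072


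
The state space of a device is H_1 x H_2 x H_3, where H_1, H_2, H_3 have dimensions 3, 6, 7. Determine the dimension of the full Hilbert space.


dim(H_1 x H_2 x H_3) = 3 * 6 * 7
= 18 * 7
= 126

126


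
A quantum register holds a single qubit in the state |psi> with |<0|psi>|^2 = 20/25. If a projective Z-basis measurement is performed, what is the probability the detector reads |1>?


|alpha|^2 = 20/25 = 0.8000
|beta|^2 = 1 - 20/25 = 5/25 = 0.2000
P(|1>) = |beta|^2 = 0.2000

0.2000


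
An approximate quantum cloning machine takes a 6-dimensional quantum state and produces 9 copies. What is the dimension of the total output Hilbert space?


Output space = H^(tensor 9) where dim(H) = 6
dim = 6^9
= 36 (after 2 factors)
= 216 (after 3 factors)
= 1296 (after 4 factors)
= 7776 (after 5 factors)
= 46656 (after 6 factors)
= 279936 (after 7 factors)
= 1679616 (after 8 factors)
= 10077696 (after 9 factors)
= 10077696

10077696


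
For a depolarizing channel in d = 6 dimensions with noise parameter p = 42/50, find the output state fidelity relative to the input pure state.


F = (1-p) + p/d
= (1 - 0.8400) + 0.8400/6
= 0.1600 + 0.1400
= 0.3000

0.3000


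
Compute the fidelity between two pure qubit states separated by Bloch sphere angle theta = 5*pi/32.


For states separated by angle theta on Bloch sphere:
F = cos^2(theta/2)
theta = 5*pi/32 = 0.4909
theta/2 = 0.2454
cos(theta/2) = 0.9700
F = 0.9410

0.9410


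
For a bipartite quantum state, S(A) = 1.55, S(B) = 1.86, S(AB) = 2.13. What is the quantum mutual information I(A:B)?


I(A:B) = S(A) + S(B) - S(AB)
= 1.55 + 1.86 - 2.13
= 1.2800

1.2800


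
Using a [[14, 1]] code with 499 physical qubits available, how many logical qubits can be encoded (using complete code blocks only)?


Each code block uses 14 physical qubits for 1 logical qubit(s).
Number of complete blocks = floor(499 / 14) = 35
Logical qubits = 35 * 1
= 35

35


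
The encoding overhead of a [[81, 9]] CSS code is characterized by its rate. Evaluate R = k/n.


Code rate R = k/n
= 9/81
= 0.1111

0.1111


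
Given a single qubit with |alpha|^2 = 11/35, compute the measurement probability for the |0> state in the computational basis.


|alpha|^2 = 11/35 = 0.3143
|beta|^2 = 1 - 11/35 = 24/35 = 0.6857
P(|0>) = |alpha|^2 = 0.3143

0.3143


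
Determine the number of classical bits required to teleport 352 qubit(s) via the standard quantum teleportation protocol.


Quantum teleportation requires 2 classical bits per qubit teleported.
352 qubit(s) -> 2 * 352 = 704 classical bits

704


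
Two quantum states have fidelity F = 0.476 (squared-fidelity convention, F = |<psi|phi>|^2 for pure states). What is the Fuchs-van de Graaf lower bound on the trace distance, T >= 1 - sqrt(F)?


Fuchs-van de Graaf (squared-fidelity convention): 1 - sqrt(F) <= T <= sqrt(1 - F).
Lower bound: T >= 1 - sqrt(F)
sqrt(F) = sqrt(0.476) = 0.6899
T >= 1 - 0.6899
T >= 0.3101

0.3101


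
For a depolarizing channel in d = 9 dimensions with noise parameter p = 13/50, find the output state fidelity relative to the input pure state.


F = (1-p) + p/d
= (1 - 0.2600) + 0.2600/9
= 0.7400 + 0.0289
= 0.7689

0.7689


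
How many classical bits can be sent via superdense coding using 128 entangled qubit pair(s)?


Superdense coding allows 2 classical bits per shared entangled pair.
128 pair(s) -> 2 * 128 = 256 classical bits

256


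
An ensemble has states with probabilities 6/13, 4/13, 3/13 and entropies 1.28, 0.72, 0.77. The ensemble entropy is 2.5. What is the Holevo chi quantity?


chi = S(rho) - sum_i p_i * S(rho_i)
Weighted entropy = 6/13 * 1.28 + 4/13 * 0.72 + 3/13 * 0.77
= 0.9900
chi = 2.5 - 0.9900
= 1.5100

1.5100


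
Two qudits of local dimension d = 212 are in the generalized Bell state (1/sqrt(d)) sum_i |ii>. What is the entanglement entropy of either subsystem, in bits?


For a maximally entangled state in d x d:
S = log2(d) = log2(212)
= 7.7279

7.7279


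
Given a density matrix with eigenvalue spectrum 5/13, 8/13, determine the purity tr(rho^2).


tr(rho^2) = sum of eigenvalues squared
= (5/13)^2 + (8/13)^2
= (25 + 64) / 169
= 89/169
= 0.5266

0.5266


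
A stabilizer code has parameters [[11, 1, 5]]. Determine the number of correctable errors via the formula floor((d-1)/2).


Code parameters: [[11, 1, 5]], distance d = 5.
Number of correctable errors = floor((d-1)/2)
= floor((5 - 1)/2)
= floor(4/2)
= 2

2


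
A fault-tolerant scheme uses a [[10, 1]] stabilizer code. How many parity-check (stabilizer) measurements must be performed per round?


For an [[n,k]] stabilizer code:
Number of stabilizer generators = n - k
= 10 - 1
= 9

9


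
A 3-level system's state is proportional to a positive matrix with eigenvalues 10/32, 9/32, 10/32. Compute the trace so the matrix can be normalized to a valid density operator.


tr(M) = sum of eigenvalues
= 10/32 + 9/32 + 10/32
= 29/32
= 0.9062

0.9062


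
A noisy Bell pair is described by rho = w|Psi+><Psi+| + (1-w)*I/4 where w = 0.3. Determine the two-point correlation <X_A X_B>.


|Psi+> = (|01> + |10>)/sqrt(2)
For the pure Bell state, <X_A X_B> = +1 (Bell-state Pauli correlator).
The maximally-mixed part I/4 has tr(I/4 * P tensor P) = 0 for any traceless Pauli P.
So <X_A X_B>_rho = w * (+1) + (1 - w) * 0
= 0.3 * (+1)
= 0.3000

0.3000


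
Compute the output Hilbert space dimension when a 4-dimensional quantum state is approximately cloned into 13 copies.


Output space = H^(tensor 13) where dim(H) = 4
dim = 4^13
= 16 (after 2 factors)
= 64 (after 3 factors)
= 256 (after 4 factors)
= 1024 (after 5 factors)
= 4096 (after 6 factors)
= 16384 (after 7 factors)
= 65536 (after 8 factors)
= 262144 (after 9 factors)
= 1048576 (after 10 factors)
= 4194304 (after 11 factors)
= 16777216 (after 12 factors)
= 67108864 (after 13 factors)
= 67108864

67108864


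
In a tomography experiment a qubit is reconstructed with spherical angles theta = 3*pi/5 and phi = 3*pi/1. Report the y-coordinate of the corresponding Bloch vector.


theta = 1.8850, phi = 9.4248
r_y = sin(theta)*sin(phi) = 0.9511 * 0.0000
r_y = 0.0000

0.0000


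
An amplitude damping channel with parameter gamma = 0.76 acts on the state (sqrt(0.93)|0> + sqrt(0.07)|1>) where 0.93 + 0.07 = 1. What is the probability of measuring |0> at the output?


For amplitude damping with parameter gamma on state sqrt(a)|0> + sqrt(b)|1>:
alpha^2 = 0.93, beta^2 = 0.07
P(|0>) = alpha^2 + gamma * beta^2
= 0.93 + 0.76 * 0.07
= 0.93 + 0.0532
= 0.9832

0.9832


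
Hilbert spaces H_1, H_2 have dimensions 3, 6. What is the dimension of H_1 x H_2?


dim(H_1 x H_2) = 3 * 6
= 18

18


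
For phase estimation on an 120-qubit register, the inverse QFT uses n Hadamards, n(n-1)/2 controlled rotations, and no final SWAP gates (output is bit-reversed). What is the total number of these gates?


Hadamard gates: 120
Controlled rotations: n*(n-1)/2 = 120*119/2 = 7140
SWAP gates: 0 (omitted)
Total = 120 + 7140
= 7260

7260


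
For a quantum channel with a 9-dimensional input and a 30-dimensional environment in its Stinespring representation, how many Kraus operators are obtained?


Tracing out the environment in an orthonormal basis {|i>_E} gives Kraus operators K_i = <i|_E U |0>_E.
Number of Kraus operators = dim(H_env) = d_env
= 30

30


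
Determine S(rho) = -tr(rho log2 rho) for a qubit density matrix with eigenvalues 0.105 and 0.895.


S = -p*log2(p) - (1-p)*log2(1-p)
p = 0.1050, 1-p = 0.8950
= -0.1050 * log2(0.1050) - 0.8950 * log2(0.8950)
= -(-0.3414) - (-0.1432)
= 0.4846

0.4846


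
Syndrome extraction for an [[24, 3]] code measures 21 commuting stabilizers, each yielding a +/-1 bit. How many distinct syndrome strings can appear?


Each stabilizer generator gives a binary (+1 or -1) measurement outcome.
With 21 independent generators:
Total syndromes = 2^21
= 2097152

2097152


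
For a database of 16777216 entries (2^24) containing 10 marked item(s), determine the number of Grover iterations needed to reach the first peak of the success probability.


After j Grover iterations the success probability is P(j) = sin^2((2j+1)*theta), where sin(theta) = sqrt(k/N).
N = 2^24 = 16777216, k = 10
sin(theta) = sqrt(k/N) = 0.0007720404444
theta = arcsin(sqrt(k/N)) = 0.0007720405211 rad
P(j) reaches its first maximum when (2j+1)*theta is as close as possible to pi/2, i.e. j = round(pi/(4*theta) - 1/2).
pi/(4*theta) - 1/2 = 1016.8017
(For comparison, the common estimate pi/4 * sqrt(N/k) = 1017.3018; the exact maximiser is used here.)
Optimal iterations = 1017

1017


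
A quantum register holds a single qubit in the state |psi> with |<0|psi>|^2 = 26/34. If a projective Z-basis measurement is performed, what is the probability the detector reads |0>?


|alpha|^2 = 26/34 = 0.7647
|beta|^2 = 1 - 26/34 = 8/34 = 0.2353
P(|0>) = |alpha|^2 = 0.7647

0.7647


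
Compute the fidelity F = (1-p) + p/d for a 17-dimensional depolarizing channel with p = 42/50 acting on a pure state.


F = (1-p) + p/d
= (1 - 0.8400) + 0.8400/17
= 0.1600 + 0.0494
= 0.2094

0.2094


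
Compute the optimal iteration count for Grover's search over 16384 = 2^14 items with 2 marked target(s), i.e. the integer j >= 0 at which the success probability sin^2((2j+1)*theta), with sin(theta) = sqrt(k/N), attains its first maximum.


After j Grover iterations the success probability is P(j) = sin^2((2j+1)*theta), where sin(theta) = sqrt(k/N).
N = 2^14 = 16384, k = 2
sin(theta) = sqrt(k/N) = 0.01104854346
theta = arcsin(sqrt(k/N)) = 0.01104876825 rad
P(j) reaches its first maximum when (2j+1)*theta is as close as possible to pi/2, i.e. j = round(pi/(4*theta) - 1/2).
pi/(4*theta) - 1/2 = 70.5847
(For comparison, the common estimate pi/4 * sqrt(N/k) = 71.0861; the exact maximiser is used here.)
Optimal iterations = 71

71


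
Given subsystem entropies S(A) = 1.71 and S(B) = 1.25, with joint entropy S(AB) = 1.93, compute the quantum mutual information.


I(A:B) = S(A) + S(B) - S(AB)
= 1.71 + 1.25 - 1.93
= 1.0300

1.0300


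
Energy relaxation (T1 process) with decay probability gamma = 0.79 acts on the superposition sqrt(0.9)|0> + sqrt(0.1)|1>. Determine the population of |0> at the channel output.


For amplitude damping with parameter gamma on state sqrt(a)|0> + sqrt(b)|1>:
alpha^2 = 0.9, beta^2 = 0.1
P(|0>) = alpha^2 + gamma * beta^2
= 0.9 + 0.79 * 0.1
= 0.9 + 0.0790
= 0.9790

0.9790


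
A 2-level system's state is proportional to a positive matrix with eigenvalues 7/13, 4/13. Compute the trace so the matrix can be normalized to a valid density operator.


tr(M) = sum of eigenvalues
= 7/13 + 4/13
= 11/13
= 0.8462

0.8462


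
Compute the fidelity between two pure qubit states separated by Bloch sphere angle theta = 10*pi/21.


For states separated by angle theta on Bloch sphere:
F = cos^2(theta/2)
theta = 10*pi/21 = 1.4960
theta/2 = 0.7480
cos(theta/2) = 0.7331
F = 0.5374

0.5374


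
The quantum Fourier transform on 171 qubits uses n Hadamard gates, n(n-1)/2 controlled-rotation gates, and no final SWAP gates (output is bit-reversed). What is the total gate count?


Hadamard gates: 171
Controlled rotations: n*(n-1)/2 = 171*170/2 = 14535
SWAP gates: 0 (omitted)
Total = 171 + 14535
= 14706

14706


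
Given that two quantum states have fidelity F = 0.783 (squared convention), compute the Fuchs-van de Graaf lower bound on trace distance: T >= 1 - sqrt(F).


Fuchs-van de Graaf (squared-fidelity convention): 1 - sqrt(F) <= T <= sqrt(1 - F).
Lower bound: T >= 1 - sqrt(F)
sqrt(F) = sqrt(0.783) = 0.8849
T >= 1 - 0.8849
T >= 0.1151

0.1151


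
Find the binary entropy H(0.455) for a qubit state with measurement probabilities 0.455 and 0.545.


S = -p*log2(p) - (1-p)*log2(1-p)
p = 0.4550, 1-p = 0.5450
= -0.4550 * log2(0.4550) - 0.5450 * log2(0.5450)
= -(-0.5169) - (-0.4772)
= 0.9941

0.9941


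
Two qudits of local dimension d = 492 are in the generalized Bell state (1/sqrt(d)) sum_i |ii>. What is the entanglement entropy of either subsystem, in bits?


For a maximally entangled state in d x d:
S = log2(d) = log2(492)
= 8.9425

8.9425


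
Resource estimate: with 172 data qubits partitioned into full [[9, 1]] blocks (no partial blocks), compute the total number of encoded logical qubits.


Each code block uses 9 physical qubits for 1 logical qubit(s).
Number of complete blocks = floor(172 / 9) = 19
Logical qubits = 19 * 1
= 19

19


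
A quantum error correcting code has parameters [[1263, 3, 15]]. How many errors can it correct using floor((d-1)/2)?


Code parameters: [[1263, 3, 15]], distance d = 15.
Number of correctable errors = floor((d-1)/2)
= floor((15 - 1)/2)
= floor(14/2)
= 7

7


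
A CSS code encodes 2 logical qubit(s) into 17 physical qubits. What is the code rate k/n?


Code rate R = k/n
= 2/17
= 0.1176

0.1176


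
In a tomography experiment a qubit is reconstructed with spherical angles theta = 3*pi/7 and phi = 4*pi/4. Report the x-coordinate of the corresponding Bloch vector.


theta = 1.3464, phi = 3.1416
r_x = sin(theta)*cos(phi) = 0.9749 * -1.0000
r_x = -0.9749

-0.9749


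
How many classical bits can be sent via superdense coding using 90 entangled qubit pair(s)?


Superdense coding allows 2 classical bits per shared entangled pair.
90 pair(s) -> 2 * 90 = 180 classical bits

180


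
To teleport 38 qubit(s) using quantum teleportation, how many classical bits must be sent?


Quantum teleportation requires 2 classical bits per qubit teleported.
38 qubit(s) -> 2 * 38 = 76 classical bits

76


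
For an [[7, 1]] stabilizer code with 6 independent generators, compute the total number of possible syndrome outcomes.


Each stabilizer generator gives a binary (+1 or -1) measurement outcome.
With 6 independent generators:
Total syndromes = 2^6
= 64

64


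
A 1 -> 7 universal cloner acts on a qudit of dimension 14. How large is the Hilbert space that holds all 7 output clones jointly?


Output space = H^(tensor 7) where dim(H) = 14
dim = 14^7
= 196 (after 2 factors)
= 2744 (after 3 factors)
= 38416 (after 4 factors)
= 537824 (after 5 factors)
= 7529536 (after 6 factors)
= 105413504 (after 7 factors)
= 105413504

105413504


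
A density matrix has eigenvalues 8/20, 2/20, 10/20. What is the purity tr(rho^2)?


tr(rho^2) = sum of eigenvalues squared
= (8/20)^2 + (2/20)^2 + (10/20)^2
= (64 + 4 + 100) / 400
= 168/400
= 0.4200

0.4200


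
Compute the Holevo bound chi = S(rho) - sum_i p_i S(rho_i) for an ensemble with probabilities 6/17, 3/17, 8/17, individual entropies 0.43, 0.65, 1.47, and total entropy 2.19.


chi = S(rho) - sum_i p_i * S(rho_i)
Weighted entropy = 6/17 * 0.43 + 3/17 * 0.65 + 8/17 * 1.47
= 0.9582
chi = 2.19 - 0.9582
= 1.2318

1.2318


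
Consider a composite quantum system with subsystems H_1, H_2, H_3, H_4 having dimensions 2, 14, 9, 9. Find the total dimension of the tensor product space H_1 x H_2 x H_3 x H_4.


dim(H_1 x H_2 x H_3 x H_4) = 2 * 14 * 9 * 9
= 28 * 9 * 9
= 252 * 9
= 2268

2268


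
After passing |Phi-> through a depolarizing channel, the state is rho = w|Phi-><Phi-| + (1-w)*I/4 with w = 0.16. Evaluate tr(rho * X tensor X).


|Phi-> = (|00> - |11>)/sqrt(2)
For the pure Bell state, <X_A X_B> = -1 (Bell-state Pauli correlator).
The maximally-mixed part I/4 has tr(I/4 * P tensor P) = 0 for any traceless Pauli P.
So <X_A X_B>_rho = w * (-1) + (1 - w) * 0
= 0.16 * (-1)
= -0.1600

-0.1600


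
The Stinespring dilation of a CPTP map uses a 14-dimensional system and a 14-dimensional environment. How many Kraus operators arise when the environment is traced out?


Tracing out the environment in an orthonormal basis {|i>_E} gives Kraus operators K_i = <i|_E U |0>_E.
Number of Kraus operators = dim(H_env) = d_env
= 14

14


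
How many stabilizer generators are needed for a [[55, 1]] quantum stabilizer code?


For an [[n,k]] stabilizer code:
Number of stabilizer generators = n - k
= 55 - 1
= 54

54


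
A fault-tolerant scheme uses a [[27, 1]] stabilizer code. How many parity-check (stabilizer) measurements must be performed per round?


For an [[n,k]] stabilizer code:
Number of stabilizer generators = n - k
= 27 - 1
= 26

26


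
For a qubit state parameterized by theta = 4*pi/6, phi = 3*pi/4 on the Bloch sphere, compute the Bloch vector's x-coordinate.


theta = 2.0944, phi = 2.3562
r_x = sin(theta)*cos(phi) = 0.8660 * -0.7071
r_x = -0.6124

-0.6124


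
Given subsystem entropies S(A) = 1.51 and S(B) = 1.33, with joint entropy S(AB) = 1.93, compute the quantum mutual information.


I(A:B) = S(A) + S(B) - S(AB)
= 1.51 + 1.33 - 1.93
= 0.9100

0.9100


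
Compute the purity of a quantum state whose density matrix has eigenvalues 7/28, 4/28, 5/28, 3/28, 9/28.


tr(rho^2) = sum of eigenvalues squared
= (7/28)^2 + (4/28)^2 + (5/28)^2 + (3/28)^2 + (9/28)^2
= (49 + 16 + 25 + 9 + 81) / 784
= 180/784
= 0.2296

0.2296


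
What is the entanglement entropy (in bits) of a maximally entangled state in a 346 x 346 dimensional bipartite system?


For a maximally entangled state in d x d:
S = log2(d) = log2(346)
= 8.4346

8.4346


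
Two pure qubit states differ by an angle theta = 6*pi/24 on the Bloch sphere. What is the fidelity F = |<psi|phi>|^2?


For states separated by angle theta on Bloch sphere:
F = cos^2(theta/2)
theta = 6*pi/24 = 0.7854
theta/2 = 0.3927
cos(theta/2) = 0.9239
F = 0.8536

0.8536


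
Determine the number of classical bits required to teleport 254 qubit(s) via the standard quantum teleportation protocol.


Quantum teleportation requires 2 classical bits per qubit teleported.
254 qubit(s) -> 2 * 254 = 508 classical bits

508


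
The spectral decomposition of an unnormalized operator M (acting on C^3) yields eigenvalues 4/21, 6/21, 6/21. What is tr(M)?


tr(M) = sum of eigenvalues
= 4/21 + 6/21 + 6/21
= 16/21
= 0.7619

0.7619


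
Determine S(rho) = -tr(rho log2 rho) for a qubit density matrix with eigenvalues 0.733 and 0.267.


S = -p*log2(p) - (1-p)*log2(1-p)
p = 0.7330, 1-p = 0.2670
= -0.7330 * log2(0.7330) - 0.2670 * log2(0.2670)
= -(-0.3285) - (-0.5087)
= 0.8371

0.8371


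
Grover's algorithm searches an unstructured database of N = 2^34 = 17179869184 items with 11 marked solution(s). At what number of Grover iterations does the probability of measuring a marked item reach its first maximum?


After j Grover iterations the success probability is P(j) = sin^2((2j+1)*theta), where sin(theta) = sqrt(k/N).
N = 2^34 = 17179869184, k = 11
sin(theta) = sqrt(k/N) = 2.530383904e-05
theta = arcsin(sqrt(k/N)) = 2.530383904e-05 rad
P(j) reaches its first maximum when (2j+1)*theta is as close as possible to pi/2, i.e. j = round(pi/(4*theta) - 1/2).
pi/(4*theta) - 1/2 = 31038.1958
(For comparison, the common estimate pi/4 * sqrt(N/k) = 31038.6958; the exact maximiser is used here.)
Optimal iterations = 31038

31038


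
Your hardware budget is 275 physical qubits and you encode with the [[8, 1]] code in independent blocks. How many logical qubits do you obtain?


Each code block uses 8 physical qubits for 1 logical qubit(s).
Number of complete blocks = floor(275 / 8) = 34
Logical qubits = 34 * 1
= 34

34


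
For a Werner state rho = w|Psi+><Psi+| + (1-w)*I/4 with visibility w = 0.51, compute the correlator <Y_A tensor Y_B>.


|Psi+> = (|01> + |10>)/sqrt(2)
For the pure Bell state, <Y_A Y_B> = +1 (Bell-state Pauli correlator).
The maximally-mixed part I/4 has tr(I/4 * P tensor P) = 0 for any traceless Pauli P.
So <Y_A Y_B>_rho = w * (+1) + (1 - w) * 0
= 0.51 * (+1)
= 0.5100

0.5100


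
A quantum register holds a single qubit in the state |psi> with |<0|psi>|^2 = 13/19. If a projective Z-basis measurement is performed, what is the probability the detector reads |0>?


|alpha|^2 = 13/19 = 0.6842
|beta|^2 = 1 - 13/19 = 6/19 = 0.3158
P(|0>) = |alpha|^2 = 0.6842

0.6842


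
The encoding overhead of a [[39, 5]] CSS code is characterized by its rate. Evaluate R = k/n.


Code rate R = k/n
= 5/39
= 0.1282

0.1282


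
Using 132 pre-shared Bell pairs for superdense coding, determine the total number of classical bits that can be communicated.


Superdense coding allows 2 classical bits per shared entangled pair.
132 pair(s) -> 2 * 132 = 264 classical bits

264


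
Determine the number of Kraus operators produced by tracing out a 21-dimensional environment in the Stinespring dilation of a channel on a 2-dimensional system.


Tracing out the environment in an orthonormal basis {|i>_E} gives Kraus operators K_i = <i|_E U |0>_E.
Number of Kraus operators = dim(H_env) = d_env
= 21

21


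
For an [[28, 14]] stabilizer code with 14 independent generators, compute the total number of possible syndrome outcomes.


Each stabilizer generator gives a binary (+1 or -1) measurement outcome.
With 14 independent generators:
Total syndromes = 2^14
= 16384

16384


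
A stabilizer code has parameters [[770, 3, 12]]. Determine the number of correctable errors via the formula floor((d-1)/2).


Code parameters: [[770, 3, 12]], distance d = 12.
Number of correctable errors = floor((d-1)/2)
= floor((12 - 1)/2)
= floor(11/2)
= 5

5


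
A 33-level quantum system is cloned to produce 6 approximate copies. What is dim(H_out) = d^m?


Output space = H^(tensor 6) where dim(H) = 33
dim = 33^6
= 1089 (after 2 factors)
= 35937 (after 3 factors)
= 1185921 (after 4 factors)
= 39135393 (after 5 factors)
= 1291467969 (after 6 factors)
= 1291467969

1291467969


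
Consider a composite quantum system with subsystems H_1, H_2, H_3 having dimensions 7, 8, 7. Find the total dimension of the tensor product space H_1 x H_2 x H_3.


dim(H_1 x H_2 x H_3) = 7 * 8 * 7
= 56 * 7
= 392

392


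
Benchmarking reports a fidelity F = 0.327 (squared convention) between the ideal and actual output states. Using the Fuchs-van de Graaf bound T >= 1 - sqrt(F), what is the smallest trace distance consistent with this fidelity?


Fuchs-van de Graaf (squared-fidelity convention): 1 - sqrt(F) <= T <= sqrt(1 - F).
Lower bound: T >= 1 - sqrt(F)
sqrt(F) = sqrt(0.327) = 0.5718
T >= 1 - 0.5718
T >= 0.4282

0.4282


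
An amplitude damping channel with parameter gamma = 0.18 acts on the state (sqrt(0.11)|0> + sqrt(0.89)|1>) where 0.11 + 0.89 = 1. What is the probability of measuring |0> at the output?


For amplitude damping with parameter gamma on state sqrt(a)|0> + sqrt(b)|1>:
alpha^2 = 0.11, beta^2 = 0.89
P(|0>) = alpha^2 + gamma * beta^2
= 0.11 + 0.18 * 0.89
= 0.11 + 0.1602
= 0.2702

0.2702


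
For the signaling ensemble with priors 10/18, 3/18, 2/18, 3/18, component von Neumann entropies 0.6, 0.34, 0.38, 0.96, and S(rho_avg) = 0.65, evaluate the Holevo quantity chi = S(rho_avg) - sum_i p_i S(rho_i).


chi = S(rho) - sum_i p_i * S(rho_i)
Weighted entropy = 10/18 * 0.6 + 3/18 * 0.34 + 2/18 * 0.38 + 3/18 * 0.96
= 0.5922
chi = 0.65 - 0.5922
= 0.0578

0.0578


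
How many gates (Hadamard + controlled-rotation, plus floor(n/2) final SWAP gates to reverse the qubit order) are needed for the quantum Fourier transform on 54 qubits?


Hadamard gates: 54
Controlled rotations: n*(n-1)/2 = 54*53/2 = 1431
SWAP gates: floor(n/2) = floor(54/2) = 27
Total = 54 + 1431 + 27
= 1512

1512


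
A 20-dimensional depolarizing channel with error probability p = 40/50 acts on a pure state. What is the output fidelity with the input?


F = (1-p) + p/d
= (1 - 0.8000) + 0.8000/20
= 0.2000 + 0.0400
= 0.2400

0.2400


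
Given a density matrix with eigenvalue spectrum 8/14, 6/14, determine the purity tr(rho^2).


tr(rho^2) = sum of eigenvalues squared
= (8/14)^2 + (6/14)^2
= (64 + 36) / 196
= 100/196
= 0.5102

0.5102


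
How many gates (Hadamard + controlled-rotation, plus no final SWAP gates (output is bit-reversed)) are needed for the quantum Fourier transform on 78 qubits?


Hadamard gates: 78
Controlled rotations: n*(n-1)/2 = 78*77/2 = 3003
SWAP gates: 0 (omitted)
Total = 78 + 3003
= 3081

3081


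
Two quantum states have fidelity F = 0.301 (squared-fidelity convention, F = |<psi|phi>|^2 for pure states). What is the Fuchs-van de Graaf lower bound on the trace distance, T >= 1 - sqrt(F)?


Fuchs-van de Graaf (squared-fidelity convention): 1 - sqrt(F) <= T <= sqrt(1 - F).
Lower bound: T >= 1 - sqrt(F)
sqrt(F) = sqrt(0.301) = 0.5486
T >= 1 - 0.5486
T >= 0.4514

0.4514


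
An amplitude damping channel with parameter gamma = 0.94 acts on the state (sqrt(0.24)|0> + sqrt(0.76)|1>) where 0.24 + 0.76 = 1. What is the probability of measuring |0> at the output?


For amplitude damping with parameter gamma on state sqrt(a)|0> + sqrt(b)|1>:
alpha^2 = 0.24, beta^2 = 0.76
P(|0>) = alpha^2 + gamma * beta^2
= 0.24 + 0.94 * 0.76
= 0.24 + 0.7144
= 0.9544

0.9544


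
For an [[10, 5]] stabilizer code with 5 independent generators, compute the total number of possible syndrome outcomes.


Each stabilizer generator gives a binary (+1 or -1) measurement outcome.
With 5 independent generators:
Total syndromes = 2^5
= 32

32


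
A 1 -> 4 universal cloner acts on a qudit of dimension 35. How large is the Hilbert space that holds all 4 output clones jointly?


Output space = H^(tensor 4) where dim(H) = 35
dim = 35^4
= 1225 (after 2 factors)
= 42875 (after 3 factors)
= 1500625 (after 4 factors)
= 1500625

1500625


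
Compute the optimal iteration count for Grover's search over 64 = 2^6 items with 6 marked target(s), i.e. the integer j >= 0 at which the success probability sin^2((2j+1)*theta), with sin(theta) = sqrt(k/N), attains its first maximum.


After j Grover iterations the success probability is P(j) = sin^2((2j+1)*theta), where sin(theta) = sqrt(k/N).
N = 2^6 = 64, k = 6
sin(theta) = sqrt(k/N) = 0.3061862178
theta = arcsin(sqrt(k/N)) = 0.3111842443 rad
P(j) reaches its first maximum when (2j+1)*theta is as close as possible to pi/2, i.e. j = round(pi/(4*theta) - 1/2).
pi/(4*theta) - 1/2 = 2.0239
(For comparison, the common estimate pi/4 * sqrt(N/k) = 2.5651; the exact maximiser is used here.)
Optimal iterations = 2

2


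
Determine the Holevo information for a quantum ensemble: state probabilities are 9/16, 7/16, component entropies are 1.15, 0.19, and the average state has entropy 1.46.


chi = S(rho) - sum_i p_i * S(rho_i)
Weighted entropy = 9/16 * 1.15 + 7/16 * 0.19
= 0.7300
chi = 1.46 - 0.7300
= 0.7300

0.7300


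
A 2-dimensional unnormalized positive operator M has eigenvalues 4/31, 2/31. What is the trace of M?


tr(M) = sum of eigenvalues
= 4/31 + 2/31
= 6/31
= 0.1935

0.1935


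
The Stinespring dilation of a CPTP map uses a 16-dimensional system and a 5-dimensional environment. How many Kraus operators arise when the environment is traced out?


Tracing out the environment in an orthonormal basis {|i>_E} gives Kraus operators K_i = <i|_E U |0>_E.
Number of Kraus operators = dim(H_env) = d_env
= 5

5


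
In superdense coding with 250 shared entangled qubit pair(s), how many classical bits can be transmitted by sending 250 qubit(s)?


Superdense coding allows 2 classical bits per shared entangled pair.
250 pair(s) -> 2 * 250 = 500 classical bits

500


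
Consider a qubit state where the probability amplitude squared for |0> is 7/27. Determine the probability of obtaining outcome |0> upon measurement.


|alpha|^2 = 7/27 = 0.2593
|beta|^2 = 1 - 7/27 = 20/27 = 0.7407
P(|0>) = |alpha|^2 = 0.2593

0.2593


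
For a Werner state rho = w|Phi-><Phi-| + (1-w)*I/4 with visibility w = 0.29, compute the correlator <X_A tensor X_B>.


|Phi-> = (|00> - |11>)/sqrt(2)
For the pure Bell state, <X_A X_B> = -1 (Bell-state Pauli correlator).
The maximally-mixed part I/4 has tr(I/4 * P tensor P) = 0 for any traceless Pauli P.
So <X_A X_B>_rho = w * (-1) + (1 - w) * 0
= 0.29 * (-1)
= -0.2900

-0.2900
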